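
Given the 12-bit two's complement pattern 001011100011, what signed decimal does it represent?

Binary: 001011100011
Sign bit: 0 (non-negative)
Read directly as an unsigned value:
001011100011 = 512 + 128 + 64 + 32 + 2 + 1 = 739
Value: 739



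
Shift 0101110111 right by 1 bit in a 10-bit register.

Original: 0101110111 (decimal 375)
Shift right by 1 position
Drop the 1 low bit; fill with zero on the left
Result: 0010111011 (decimal 187)
Equivalent: 375 >> 1 = 375 ÷ 2^1 = 187



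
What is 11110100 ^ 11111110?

XOR: 1 when bits differ
  11110100
^ 11111110
----------
  00001010
Decimal: 244 ^ 254 = 10



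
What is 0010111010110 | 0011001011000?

OR: 1 when either bit is 1
  0010111010110
| 0011001011000
---------------
  0011111011110
Decimal: 1494 | 1624 = 2014



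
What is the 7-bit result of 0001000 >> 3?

Original: 0001000 (decimal 8)
Shift right by 3 positions
Drop the 3 low bits; fill with zeros on the left
Result: 0000001 (decimal 1)
Equivalent: 8 >> 3 = 8 ÷ 2^3 = 1



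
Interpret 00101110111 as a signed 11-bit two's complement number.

Binary: 00101110111
Sign bit: 0 (non-negative)
Read directly as an unsigned value:
00101110111 = 256 + 64 + 32 + 16 + 4 + 2 + 1 = 375
Value: 375



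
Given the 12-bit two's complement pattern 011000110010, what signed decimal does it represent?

Binary: 011000110010
Sign bit: 0 (non-negative)
Read directly as an unsigned value:
011000110010 = 1024 + 512 + 32 + 16 + 2 = 1586
Value: 1586



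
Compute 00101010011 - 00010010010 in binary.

Method 1 - Direct subtraction (column by column from the right: bit − bit − borrow-in; if negative, add 2 and borrow 1 from the next column):
borrow: 00100000000
        00101010011
-       00010010010
-------------------
        00011000001

Method 2 - Add two's complement:
Two's complement of 00010010010: invert → 11101101101, add 1 → 11101101110
  00101010011
+ 11101101110
-------------
 100011000001  (end carry out of the top bit = 1)
Discarding the end carry: 00011000001
Decimal check:
  00101010011 = 256 + 64 + 16 + 2 + 1 = 339
  00010010010 = 128 + 16 + 2 = 146
  339 - 146 = 193, and 00011000001 = 128 + 64 + 1 = 193 ✓



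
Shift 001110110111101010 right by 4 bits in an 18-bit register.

Original: 001110110111101010 (decimal 60906)
Shift right by 4 positions
Drop the 4 low bits; fill with zeros on the left
Result: 000000111011011110 (decimal 3806)
Equivalent: 60906 >> 4 = 60906 ÷ 2^4 = 3806



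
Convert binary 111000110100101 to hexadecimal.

Group into 4-bit nibbles from right:
  0111 = 7
  0001 = 1
  1010 = A
  0101 = 5
Result: 71A5



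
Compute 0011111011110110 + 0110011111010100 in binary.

Add column by column from the right: bit + bit + carry-in; write the sum mod 2, carry 1 when the sum is 2 or 3.
carry:  1111111111101000
        0011111011110110
+       0110011111010100
------------------------
       01010011011001010
(the carry out of the leftmost column, 0, becomes the leading bit)
Decimal check:
  0011111011110110 = 8192 + 4096 + 2048 + 1024 + 512 + 128 + 64 + 32 + 16 + 4 + 2 = 16118
  0110011111010100 = 16384 + 8192 + 1024 + 512 + 256 + 128 + 64 + 16 + 4 = 26580
  16118 + 26580 = 42698, and 01010011011001010 = 32768 + 8192 + 1024 + 512 + 128 + 64 + 8 + 2 = 42698 ✓



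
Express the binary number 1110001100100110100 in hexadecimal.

Group into 4-bit nibbles from right:
  0111 = 7
  0001 = 1
  1001 = 9
  0011 = 3
  0100 = 4
Result: 71934



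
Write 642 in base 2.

Using repeated division by 2:
642 ÷ 2 = 321 remainder 0
321 ÷ 2 = 160 remainder 1
160 ÷ 2 = 80 remainder 0
80 ÷ 2 = 40 remainder 0
40 ÷ 2 = 20 remainder 0
20 ÷ 2 = 10 remainder 0
10 ÷ 2 = 5 remainder 0
5 ÷ 2 = 2 remainder 1
2 ÷ 2 = 1 remainder 0
1 ÷ 2 = 0 remainder 1
Reading remainders bottom to top: 1010000010



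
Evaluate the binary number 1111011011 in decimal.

Sum of powers of 2 for each 1-bit:
2^0 + 2^1 + 2^3 + 2^4 + 2^6 + 2^7 + 2^8 + 2^9
= 1 + 2 + 8 + 16 + 64 + 128 + 256 + 512
= 987



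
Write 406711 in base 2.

Using repeated division by 2:
406711 ÷ 2 = 203355 remainder 1
203355 ÷ 2 = 101677 remainder 1
101677 ÷ 2 = 50838 remainder 1
50838 ÷ 2 = 25419 remainder 0
25419 ÷ 2 = 12709 remainder 1
12709 ÷ 2 = 6354 remainder 1
6354 ÷ 2 = 3177 remainder 0
3177 ÷ 2 = 1588 remainder 1
1588 ÷ 2 = 794 remainder 0
794 ÷ 2 = 397 remainder 0
397 ÷ 2 = 198 remainder 1
198 ÷ 2 = 99 remainder 0
99 ÷ 2 = 49 remainder 1
49 ÷ 2 = 24 remainder 1
24 ÷ 2 = 12 remainder 0
12 ÷ 2 = 6 remainder 0
6 ÷ 2 = 3 remainder 0
3 ÷ 2 = 1 remainder 1
1 ÷ 2 = 0 remainder 1
Reading remainders bottom to top: 1100011010010110111



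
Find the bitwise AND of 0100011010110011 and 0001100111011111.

AND: 1 only when both bits are 1
  0100011010110011
& 0001100111011111
------------------
  0000000010010011
Decimal: 18099 & 6623 = 147



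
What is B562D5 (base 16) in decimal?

Expand by place value (powers of 16):
Digit values: B = 11, D = 13
B562D5 = 11 × 16^5 + 5 × 16^4 + 6 × 16^3 + 2 × 16^2 + 13 × 16^1 + 5 × 16^0
= 11 × 1048576 + 5 × 65536 + 6 × 4096 + 2 × 256 + 13 × 16 + 5 × 1
= 11534336 + 327680 + 24576 + 512 + 208 + 5
= 11887317



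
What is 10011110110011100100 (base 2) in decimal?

Sum of powers of 2 for each 1-bit:
2^2 + 2^5 + 2^6 + 2^7 + 2^10 + 2^11 + 2^13 + 2^14 + 2^15 + 2^16 + 2^19
= 4 + 32 + 64 + 128 + 1024 + 2048 + 8192 + 16384 + 32768 + 65536 + 524288
= 650468



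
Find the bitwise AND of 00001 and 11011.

AND: 1 only when both bits are 1
  00001
& 11011
-------
  00001
Decimal: 1 & 27 = 1



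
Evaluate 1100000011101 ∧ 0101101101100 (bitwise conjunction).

AND: 1 only when both bits are 1
  1100000011101
& 0101101101100
---------------
  0100000001100
Decimal: 6173 & 2924 = 2060



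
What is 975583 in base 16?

Using repeated division by 16 (digits 10–15 are A–F):
975583 ÷ 16 = 60973 remainder 15 (F)
60973 ÷ 16 = 3810 remainder 13 (D)
3810 ÷ 16 = 238 remainder 2
238 ÷ 16 = 14 remainder 14 (E)
14 ÷ 16 = 0 remainder 14 (E)
Reading remainders bottom to top: EE2DF



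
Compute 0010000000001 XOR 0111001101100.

XOR: 1 when bits differ
  0010000000001
^ 0111001101100
---------------
  0101001101101
Decimal: 1025 ^ 3692 = 2669



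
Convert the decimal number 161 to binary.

Using repeated division by 2:
161 ÷ 2 = 80 remainder 1
80 ÷ 2 = 40 remainder 0
40 ÷ 2 = 20 remainder 0
20 ÷ 2 = 10 remainder 0
10 ÷ 2 = 5 remainder 0
5 ÷ 2 = 2 remainder 1
2 ÷ 2 = 1 remainder 0
1 ÷ 2 = 0 remainder 1
Reading remainders bottom to top: 10100001



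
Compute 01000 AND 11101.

AND: 1 only when both bits are 1
  01000
& 11101
-------
  01000
Decimal: 8 & 29 = 8



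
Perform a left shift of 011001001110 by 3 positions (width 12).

Original: 011001001110 (decimal 1614)
Shift left by 3 positions
Append 3 zeros on the right and drop the 3 high bits that overflow the 12-bit width
Result: 001001110000 (decimal 624)
Equivalent: 1614 << 3 = 1614 × 2^3 = 12912, truncated to 12 bits = 624



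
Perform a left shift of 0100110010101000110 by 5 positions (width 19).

Original: 0100110010101000110 (decimal 156998)
Shift left by 5 positions
Append 5 zeros on the right and drop the 5 high bits that overflow the 19-bit width
Result: 1001010100011000000 (decimal 305344)
Equivalent: 156998 << 5 = 156998 × 2^5 = 5023936, truncated to 19 bits = 305344



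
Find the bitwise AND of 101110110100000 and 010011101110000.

AND: 1 only when both bits are 1
  101110110100000
& 010011101110000
-----------------
  000010100100000
Decimal: 23968 & 10096 = 1312



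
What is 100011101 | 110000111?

OR: 1 when either bit is 1
  100011101
| 110000111
-----------
  110011111
Decimal: 285 | 391 = 415



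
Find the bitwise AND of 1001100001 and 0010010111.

AND: 1 only when both bits are 1
  1001100001
& 0010010111
------------
  0000000001
Decimal: 609 & 151 = 1



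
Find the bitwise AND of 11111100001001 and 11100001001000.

AND: 1 only when both bits are 1
  11111100001001
& 11100001001000
----------------
  11100000001000
Decimal: 16137 & 14408 = 14344



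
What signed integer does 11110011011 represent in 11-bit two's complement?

Binary: 11110011011
Sign bit: 1 (negative)
Invert: 00001100100
Add 1:  00001100101
Magnitude: 00001100101 = 64 + 32 + 4 + 1 = 101
Value: -101



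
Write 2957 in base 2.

Using repeated division by 2:
2957 ÷ 2 = 1478 remainder 1
1478 ÷ 2 = 739 remainder 0
739 ÷ 2 = 369 remainder 1
369 ÷ 2 = 184 remainder 1
184 ÷ 2 = 92 remainder 0
92 ÷ 2 = 46 remainder 0
46 ÷ 2 = 23 remainder 0
23 ÷ 2 = 11 remainder 1
11 ÷ 2 = 5 remainder 1
5 ÷ 2 = 2 remainder 1
2 ÷ 2 = 1 remainder 0
1 ÷ 2 = 0 remainder 1
Reading remainders bottom to top: 101110001101



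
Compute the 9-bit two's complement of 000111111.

Original: 000111111
Step 1 - Invert all bits: 111000000
Step 2 - Add 1: 111000001
Verification: 000111111 + 111000001 = 1000000000; discarding the end carry (carry out of the top bit) leaves the 9-bit value 000000000, as required for x + (-x)



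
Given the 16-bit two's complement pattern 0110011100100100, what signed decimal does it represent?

Binary: 0110011100100100
Sign bit: 0 (non-negative)
Read directly as an unsigned value:
0110011100100100 = 16384 + 8192 + 1024 + 512 + 256 + 32 + 4 = 26404
Value: 26404



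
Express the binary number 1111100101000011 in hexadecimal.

Group into 4-bit nibbles from right:
  1111 = F
  1001 = 9
  0100 = 4
  0011 = 3
Result: F943



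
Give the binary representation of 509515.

Using repeated division by 2:
509515 ÷ 2 = 254757 remainder 1
254757 ÷ 2 = 127378 remainder 1
127378 ÷ 2 = 63689 remainder 0
63689 ÷ 2 = 31844 remainder 1
31844 ÷ 2 = 15922 remainder 0
15922 ÷ 2 = 7961 remainder 0
7961 ÷ 2 = 3980 remainder 1
3980 ÷ 2 = 1990 remainder 0
1990 ÷ 2 = 995 remainder 0
995 ÷ 2 = 497 remainder 1
497 ÷ 2 = 248 remainder 1
248 ÷ 2 = 124 remainder 0
124 ÷ 2 = 62 remainder 0
62 ÷ 2 = 31 remainder 0
31 ÷ 2 = 15 remainder 1
15 ÷ 2 = 7 remainder 1
7 ÷ 2 = 3 remainder 1
3 ÷ 2 = 1 remainder 1
1 ÷ 2 = 0 remainder 1
Reading remainders bottom to top: 1111100011001001011



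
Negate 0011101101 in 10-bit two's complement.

Original: 0011101101
Step 1 - Invert all bits: 1100010010
Step 2 - Add 1: 1100010011
Verification: 0011101101 + 1100010011 = 10000000000; discarding the end carry (carry out of the top bit) leaves the 10-bit value 0000000000, as required for x + (-x)



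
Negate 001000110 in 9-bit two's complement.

Original: 001000110
Step 1 - Invert all bits: 110111001
Step 2 - Add 1: 110111010
Verification: 001000110 + 110111010 = 1000000000; discarding the end carry (carry out of the top bit) leaves the 9-bit value 000000000, as required for x + (-x)



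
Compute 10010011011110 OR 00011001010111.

OR: 1 when either bit is 1
  10010011011110
| 00011001010111
----------------
  10011011011111
Decimal: 9438 | 1623 = 9951



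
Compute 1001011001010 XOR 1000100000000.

XOR: 1 when bits differ
  1001011001010
^ 1000100000000
---------------
  0001111001010
Decimal: 4810 ^ 4352 = 970



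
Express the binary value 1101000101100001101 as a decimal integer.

Sum of powers of 2 for each 1-bit:
2^0 + 2^2 + 2^3 + 2^8 + 2^9 + 2^11 + 2^15 + 2^17 + 2^18
= 1 + 4 + 8 + 256 + 512 + 2048 + 32768 + 131072 + 262144
= 428813



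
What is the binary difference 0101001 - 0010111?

Method 1 - Direct subtraction (column by column from the right: bit − bit − borrow-in; if negative, add 2 and borrow 1 from the next column):
borrow: 0101100
        0101001
-       0010111
---------------
        0010010

Method 2 - Add two's complement:
Two's complement of 0010111: invert → 1101000, add 1 → 1101001
  0101001
+ 1101001
---------
 10010010  (end carry out of the top bit = 1)
Discarding the end carry: 0010010
Decimal check:
  0101001 = 32 + 8 + 1 = 41
  0010111 = 16 + 4 + 2 + 1 = 23
  41 - 23 = 18, and 0010010 = 16 + 2 = 18 ✓



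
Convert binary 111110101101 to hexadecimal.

Group into 4-bit nibbles from right:
  1111 = F
  1010 = A
  1101 = D
Result: FAD



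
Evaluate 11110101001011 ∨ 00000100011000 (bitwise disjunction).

OR: 1 when either bit is 1
  11110101001011
| 00000100011000
----------------
  11110101011011
Decimal: 15691 | 280 = 15707



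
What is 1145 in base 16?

Using repeated division by 16 (digits 10–15 are A–F):
1145 ÷ 16 = 71 remainder 9
71 ÷ 16 = 4 remainder 7
4 ÷ 16 = 0 remainder 4
Reading remainders bottom to top: 479



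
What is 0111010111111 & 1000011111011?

AND: 1 only when both bits are 1
  0111010111111
& 1000011111011
---------------
  0000010111011
Decimal: 3775 & 4347 = 187



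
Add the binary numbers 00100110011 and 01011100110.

Add column by column from the right: bit + bit + carry-in; write the sum mod 2, carry 1 when the sum is 2 or 3.
carry:  11111001100
        00100110011
+       01011100110
-------------------
       010000011001
(the carry out of the leftmost column, 0, becomes the leading bit)
Decimal check:
  00100110011 = 256 + 32 + 16 + 2 + 1 = 307
  01011100110 = 512 + 128 + 64 + 32 + 4 + 2 = 742
  307 + 742 = 1049, and 010000011001 = 1024 + 16 + 8 + 1 = 1049 ✓



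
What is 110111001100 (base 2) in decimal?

Sum of powers of 2 for each 1-bit:
2^2 + 2^3 + 2^6 + 2^7 + 2^8 + 2^10 + 2^11
= 4 + 8 + 64 + 128 + 256 + 1024 + 2048
= 3532



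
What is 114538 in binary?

Using repeated division by 2:
114538 ÷ 2 = 57269 remainder 0
57269 ÷ 2 = 28634 remainder 1
28634 ÷ 2 = 14317 remainder 0
14317 ÷ 2 = 7158 remainder 1
7158 ÷ 2 = 3579 remainder 0
3579 ÷ 2 = 1789 remainder 1
1789 ÷ 2 = 894 remainder 1
894 ÷ 2 = 447 remainder 0
447 ÷ 2 = 223 remainder 1
223 ÷ 2 = 111 remainder 1
111 ÷ 2 = 55 remainder 1
55 ÷ 2 = 27 remainder 1
27 ÷ 2 = 13 remainder 1
13 ÷ 2 = 6 remainder 1
6 ÷ 2 = 3 remainder 0
3 ÷ 2 = 1 remainder 1
1 ÷ 2 = 0 remainder 1
Reading remainders bottom to top: 11011111101101010



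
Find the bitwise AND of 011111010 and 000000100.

AND: 1 only when both bits are 1
  011111010
& 000000100
-----------
  000000000
Decimal: 250 & 4 = 0



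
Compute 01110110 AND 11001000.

AND: 1 only when both bits are 1
  01110110
& 11001000
----------
  01000000
Decimal: 118 & 200 = 64



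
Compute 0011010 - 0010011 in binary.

Method 1 - Direct subtraction (column by column from the right: bit − bit − borrow-in; if negative, add 2 and borrow 1 from the next column):
borrow: 0001110
        0011010
-       0010011
---------------
        0000111

Method 2 - Add two's complement:
Two's complement of 0010011: invert → 1101100, add 1 → 1101101
  0011010
+ 1101101
---------
 10000111  (end carry out of the top bit = 1)
Discarding the end carry: 0000111
Decimal check:
  0011010 = 16 + 8 + 2 = 26
  0010011 = 16 + 2 + 1 = 19
  26 - 19 = 7, and 0000111 = 4 + 2 + 1 = 7 ✓



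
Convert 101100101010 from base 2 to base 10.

Sum of powers of 2 for each 1-bit:
2^1 + 2^3 + 2^5 + 2^8 + 2^9 + 2^11
= 2 + 8 + 32 + 256 + 512 + 2048
= 2858



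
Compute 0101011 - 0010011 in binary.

Method 1 - Direct subtraction (column by column from the right: bit − bit − borrow-in; if negative, add 2 and borrow 1 from the next column):
borrow: 0100000
        0101011
-       0010011
---------------
        0011000

Method 2 - Add two's complement:
Two's complement of 0010011: invert → 1101100, add 1 → 1101101
  0101011
+ 1101101
---------
 10011000  (end carry out of the top bit = 1)
Discarding the end carry: 0011000
Decimal check:
  0101011 = 32 + 8 + 2 + 1 = 43
  0010011 = 16 + 2 + 1 = 19
  43 - 19 = 24, and 0011000 = 16 + 8 = 24 ✓



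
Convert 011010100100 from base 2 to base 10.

Sum of powers of 2 for each 1-bit:
2^2 + 2^5 + 2^7 + 2^9 + 2^10
= 4 + 32 + 128 + 512 + 1024
= 1700



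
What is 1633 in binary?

Using repeated division by 2:
1633 ÷ 2 = 816 remainder 1
816 ÷ 2 = 408 remainder 0
408 ÷ 2 = 204 remainder 0
204 ÷ 2 = 102 remainder 0
102 ÷ 2 = 51 remainder 0
51 ÷ 2 = 25 remainder 1
25 ÷ 2 = 12 remainder 1
12 ÷ 2 = 6 remainder 0
6 ÷ 2 = 3 remainder 0
3 ÷ 2 = 1 remainder 1
1 ÷ 2 = 0 remainder 1
Reading remainders bottom to top: 11001100001



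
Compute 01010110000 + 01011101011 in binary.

Add column by column from the right: bit + bit + carry-in; write the sum mod 2, carry 1 when the sum is 2 or 3.
carry:  10111000000
        01010110000
+       01011101011
-------------------
       010110011011
(the carry out of the leftmost column, 0, becomes the leading bit)
Decimal check:
  01010110000 = 512 + 128 + 32 + 16 = 688
  01011101011 = 512 + 128 + 64 + 32 + 8 + 2 + 1 = 747
  688 + 747 = 1435, and 010110011011 = 1024 + 256 + 128 + 16 + 8 + 2 + 1 = 1435 ✓



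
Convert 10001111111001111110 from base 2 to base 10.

Sum of powers of 2 for each 1-bit:
2^1 + 2^2 + 2^3 + 2^4 + 2^5 + 2^6 + 2^9 + 2^10 + 2^11 + 2^12 + 2^13 + 2^14 + 2^15 + 2^19
= 2 + 4 + 8 + 16 + 32 + 64 + 512 + 1024 + 2048 + 4096 + 8192 + 16384 + 32768 + 524288
= 589438



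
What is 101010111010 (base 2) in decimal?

Sum of powers of 2 for each 1-bit:
2^1 + 2^3 + 2^4 + 2^5 + 2^7 + 2^9 + 2^11
= 2 + 8 + 16 + 32 + 128 + 512 + 2048
= 2746



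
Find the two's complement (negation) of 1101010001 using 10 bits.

Original (sign bit 1, negative): 1101010001
Step 1 - Invert all bits: 0010101110
Step 2 - Add 1: 0010101111
Verification: 1101010001 + 0010101111 = 10000000000; discarding the end carry (carry out of the top bit) leaves the 10-bit value 0000000000, as required for x + (-x)



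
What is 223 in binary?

Using repeated division by 2:
223 ÷ 2 = 111 remainder 1
111 ÷ 2 = 55 remainder 1
55 ÷ 2 = 27 remainder 1
27 ÷ 2 = 13 remainder 1
13 ÷ 2 = 6 remainder 1
6 ÷ 2 = 3 remainder 0
3 ÷ 2 = 1 remainder 1
1 ÷ 2 = 0 remainder 1
Reading remainders bottom to top: 11011111



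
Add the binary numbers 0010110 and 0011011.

Add column by column from the right: bit + bit + carry-in; write the sum mod 2, carry 1 when the sum is 2 or 3.
carry:  0111100
        0010110
+       0011011
---------------
       00110001
(the carry out of the leftmost column, 0, becomes the leading bit)
Decimal check:
  0010110 = 16 + 4 + 2 = 22
  0011011 = 16 + 8 + 2 + 1 = 27
  22 + 27 = 49, and 00110001 = 32 + 16 + 1 = 49 ✓



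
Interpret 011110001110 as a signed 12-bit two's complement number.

Binary: 011110001110
Sign bit: 0 (non-negative)
Read directly as an unsigned value:
011110001110 = 1024 + 512 + 256 + 128 + 8 + 4 + 2 = 1934
Value: 1934



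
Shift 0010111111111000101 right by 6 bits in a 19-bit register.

Original: 0010111111111000101 (decimal 98245)
Shift right by 6 positions
Drop the 6 low bits; fill with zeros on the left
Result: 0000000010111111111 (decimal 1535)
Equivalent: 98245 >> 6 = 98245 ÷ 2^6 = 1535



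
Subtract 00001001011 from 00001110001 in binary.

Method 1 - Direct subtraction (column by column from the right: bit − bit − borrow-in; if negative, add 2 and borrow 1 from the next column):
borrow: 00000011100
        00001110001
-       00001001011
-------------------
        00000100110

Method 2 - Add two's complement:
Two's complement of 00001001011: invert → 11110110100, add 1 → 11110110101
  00001110001
+ 11110110101
-------------
 100000100110  (end carry out of the top bit = 1)
Discarding the end carry: 00000100110
Decimal check:
  00001110001 = 64 + 32 + 16 + 1 = 113
  00001001011 = 64 + 8 + 2 + 1 = 75
  113 - 75 = 38, and 00000100110 = 32 + 4 + 2 = 38 ✓



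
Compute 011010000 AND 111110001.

AND: 1 only when both bits are 1
  011010000
& 111110001
-----------
  011010000
Decimal: 208 & 497 = 208



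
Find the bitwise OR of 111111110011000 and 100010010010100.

OR: 1 when either bit is 1
  111111110011000
| 100010010010100
-----------------
  111111110011100
Decimal: 32664 | 17556 = 32668



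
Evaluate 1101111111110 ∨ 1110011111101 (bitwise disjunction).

OR: 1 when either bit is 1
  1101111111110
| 1110011111101
---------------
  1111111111111
Decimal: 7166 | 7421 = 8191



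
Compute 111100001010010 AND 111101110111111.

AND: 1 only when both bits are 1
  111100001010010
& 111101110111111
-----------------
  111100000010010
Decimal: 30802 & 31679 = 30738



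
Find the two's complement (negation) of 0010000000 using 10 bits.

Original: 0010000000
Step 1 - Invert all bits: 1101111111
Step 2 - Add 1: 1110000000
Verification: 0010000000 + 1110000000 = 10000000000; discarding the end carry (carry out of the top bit) leaves the 10-bit value 0000000000, as required for x + (-x)



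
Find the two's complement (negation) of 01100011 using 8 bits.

Original: 01100011
Step 1 - Invert all bits: 10011100
Step 2 - Add 1: 10011101
Verification: 01100011 + 10011101 = 100000000; discarding the end carry (carry out of the top bit) leaves the 8-bit value 00000000, as required for x + (-x)



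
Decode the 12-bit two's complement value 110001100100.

Binary: 110001100100
Sign bit: 1 (negative)
Invert: 001110011011
Add 1:  001110011100
Magnitude: 001110011100 = 512 + 256 + 128 + 16 + 8 + 4 = 924
Value: -924



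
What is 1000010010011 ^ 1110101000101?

XOR: 1 when bits differ
  1000010010011
^ 1110101000101
---------------
  0110111010110
Decimal: 4243 ^ 7493 = 3542



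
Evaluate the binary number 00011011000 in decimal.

Sum of powers of 2 for each 1-bit:
2^3 + 2^4 + 2^6 + 2^7
= 8 + 16 + 64 + 128
= 216



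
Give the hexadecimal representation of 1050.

Using repeated division by 16 (digits 10–15 are A–F):
1050 ÷ 16 = 65 remainder 10 (A)
65 ÷ 16 = 4 remainder 1
4 ÷ 16 = 0 remainder 4
Reading remainders bottom to top: 41A



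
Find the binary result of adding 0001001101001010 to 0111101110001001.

Add column by column from the right: bit + bit + carry-in; write the sum mod 2, carry 1 when the sum is 2 or 3.
carry:  1110011000010000
        0001001101001010
+       0111101110001001
------------------------
       01000111011010011
(the carry out of the leftmost column, 0, becomes the leading bit)
Decimal check:
  0001001101001010 = 4096 + 512 + 256 + 64 + 8 + 2 = 4938
  0111101110001001 = 16384 + 8192 + 4096 + 2048 + 512 + 256 + 128 + 8 + 1 = 31625
  4938 + 31625 = 36563, and 01000111011010011 = 32768 + 2048 + 1024 + 512 + 128 + 64 + 16 + 2 + 1 = 36563 ✓



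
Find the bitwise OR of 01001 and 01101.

OR: 1 when either bit is 1
  01001
| 01101
-------
  01101
Decimal: 9 | 13 = 13



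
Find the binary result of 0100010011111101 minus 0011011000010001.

Method 1 - Direct subtraction (column by column from the right: bit − bit − borrow-in; if negative, add 2 and borrow 1 from the next column):
borrow: 0111110000000000
        0100010011111101
-       0011011000010001
------------------------
        0000111011101100

Method 2 - Add two's complement:
Two's complement of 0011011000010001: invert → 1100100111101110, add 1 → 1100100111101111
  0100010011111101
+ 1100100111101111
------------------
 10000111011101100  (end carry out of the top bit = 1)
Discarding the end carry: 0000111011101100
Decimal check:
  0100010011111101 = 16384 + 1024 + 128 + 64 + 32 + 16 + 8 + 4 + 1 = 17661
  0011011000010001 = 8192 + 4096 + 1024 + 512 + 16 + 1 = 13841
  17661 - 13841 = 3820, and 0000111011101100 = 2048 + 1024 + 512 + 128 + 64 + 32 + 8 + 4 = 3820 ✓



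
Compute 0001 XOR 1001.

XOR: 1 when bits differ
  0001
^ 1001
------
  1000
Decimal: 1 ^ 9 = 8



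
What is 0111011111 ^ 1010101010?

XOR: 1 when bits differ
  0111011111
^ 1010101010
------------
  1101110101
Decimal: 479 ^ 682 = 885



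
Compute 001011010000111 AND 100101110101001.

AND: 1 only when both bits are 1
  001011010000111
& 100101110101001
-----------------
  000001010000001
Decimal: 5767 & 19369 = 641



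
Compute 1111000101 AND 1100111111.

AND: 1 only when both bits are 1
  1111000101
& 1100111111
------------
  1100000101
Decimal: 965 & 831 = 773



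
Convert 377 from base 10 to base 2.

Using repeated division by 2:
377 ÷ 2 = 188 remainder 1
188 ÷ 2 = 94 remainder 0
94 ÷ 2 = 47 remainder 0
47 ÷ 2 = 23 remainder 1
23 ÷ 2 = 11 remainder 1
11 ÷ 2 = 5 remainder 1
5 ÷ 2 = 2 remainder 1
2 ÷ 2 = 1 remainder 0
1 ÷ 2 = 0 remainder 1
Reading remainders bottom to top: 101111001



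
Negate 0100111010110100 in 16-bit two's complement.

Original: 0100111010110100
Step 1 - Invert all bits: 1011000101001011
Step 2 - Add 1: 1011000101001100
Verification: 0100111010110100 + 1011000101001100 = 10000000000000000; discarding the end carry (carry out of the top bit) leaves the 16-bit value 0000000000000000, as required for x + (-x)



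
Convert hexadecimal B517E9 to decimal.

Expand by place value (powers of 16):
Digit values: B = 11, E = 14
B517E9 = 11 × 16^5 + 5 × 16^4 + 1 × 16^3 + 7 × 16^2 + 14 × 16^1 + 9 × 16^0
= 11 × 1048576 + 5 × 65536 + 1 × 4096 + 7 × 256 + 14 × 16 + 9 × 1
= 11534336 + 327680 + 4096 + 1792 + 224 + 9
= 11868137



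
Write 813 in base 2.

Using repeated division by 2:
813 ÷ 2 = 406 remainder 1
406 ÷ 2 = 203 remainder 0
203 ÷ 2 = 101 remainder 1
101 ÷ 2 = 50 remainder 1
50 ÷ 2 = 25 remainder 0
25 ÷ 2 = 12 remainder 1
12 ÷ 2 = 6 remainder 0
6 ÷ 2 = 3 remainder 0
3 ÷ 2 = 1 remainder 1
1 ÷ 2 = 0 remainder 1
Reading remainders bottom to top: 1100101101



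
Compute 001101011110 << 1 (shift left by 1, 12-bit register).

Original: 001101011110 (decimal 862)
Shift left by 1 position
Append 1 zero on the right
Result: 011010111100 (decimal 1724)
Equivalent: 862 << 1 = 862 × 2^1 = 1724



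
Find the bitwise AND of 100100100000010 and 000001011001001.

AND: 1 only when both bits are 1
  100100100000010
& 000001011001001
-----------------
  000000000000000
Decimal: 18690 & 713 = 0



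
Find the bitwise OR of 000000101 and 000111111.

OR: 1 when either bit is 1
  000000101
| 000111111
-----------
  000111111
Decimal: 5 | 63 = 63



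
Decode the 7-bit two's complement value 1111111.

Binary: 1111111
Sign bit: 1 (negative)
Invert: 0000000
Add 1:  0000001
Magnitude: 0000001 = 1
Value: -1



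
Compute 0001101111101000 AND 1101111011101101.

AND: 1 only when both bits are 1
  0001101111101000
& 1101111011101101
------------------
  0001101011101000
Decimal: 7144 & 57069 = 6888



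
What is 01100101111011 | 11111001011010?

OR: 1 when either bit is 1
  01100101111011
| 11111001011010
----------------
  11111101111011
Decimal: 6523 | 15962 = 16251



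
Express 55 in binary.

Using repeated division by 2:
55 ÷ 2 = 27 remainder 1
27 ÷ 2 = 13 remainder 1
13 ÷ 2 = 6 remainder 1
6 ÷ 2 = 3 remainder 0
3 ÷ 2 = 1 remainder 1
1 ÷ 2 = 0 remainder 1
Reading remainders bottom to top: 110111



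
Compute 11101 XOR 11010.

XOR: 1 when bits differ
  11101
^ 11010
-------
  00111
Decimal: 29 ^ 26 = 7



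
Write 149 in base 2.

Using repeated division by 2:
149 ÷ 2 = 74 remainder 1
74 ÷ 2 = 37 remainder 0
37 ÷ 2 = 18 remainder 1
18 ÷ 2 = 9 remainder 0
9 ÷ 2 = 4 remainder 1
4 ÷ 2 = 2 remainder 0
2 ÷ 2 = 1 remainder 0
1 ÷ 2 = 0 remainder 1
Reading remainders bottom to top: 10010101



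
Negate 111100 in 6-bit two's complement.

Original (sign bit 1, negative): 111100
Step 1 - Invert all bits: 000011
Step 2 - Add 1: 000100
Verification: 111100 + 000100 = 1000000; discarding the end carry (carry out of the top bit) leaves the 6-bit value 000000, as required for x + (-x)



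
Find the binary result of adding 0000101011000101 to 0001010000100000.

Add column by column from the right: bit + bit + carry-in; write the sum mod 2, carry 1 when the sum is 2 or 3.
carry:  0000000000000000
        0000101011000101
+       0001010000100000
------------------------
       00001111011100101
(the carry out of the leftmost column, 0, becomes the leading bit)
Decimal check:
  0000101011000101 = 2048 + 512 + 128 + 64 + 4 + 1 = 2757
  0001010000100000 = 4096 + 1024 + 32 = 5152
  2757 + 5152 = 7909, and 00001111011100101 = 4096 + 2048 + 1024 + 512 + 128 + 64 + 32 + 4 + 1 = 7909 ✓



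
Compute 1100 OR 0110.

OR: 1 when either bit is 1
  1100
| 0110
------
  1110
Decimal: 12 | 6 = 14



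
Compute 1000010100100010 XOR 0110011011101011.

XOR: 1 when bits differ
  1000010100100010
^ 0110011011101011
------------------
  1110001111001001
Decimal: 34082 ^ 26347 = 58313



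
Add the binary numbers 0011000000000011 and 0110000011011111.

Add column by column from the right: bit + bit + carry-in; write the sum mod 2, carry 1 when the sum is 2 or 3.
carry:  1100000000111110
        0011000000000011
+       0110000011011111
------------------------
       01001000011100010
(the carry out of the leftmost column, 0, becomes the leading bit)
Decimal check:
  0011000000000011 = 8192 + 4096 + 2 + 1 = 12291
  0110000011011111 = 16384 + 8192 + 128 + 64 + 16 + 8 + 4 + 2 + 1 = 24799
  12291 + 24799 = 37090, and 01001000011100010 = 32768 + 4096 + 128 + 64 + 32 + 2 = 37090 ✓



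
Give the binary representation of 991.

Using repeated division by 2:
991 ÷ 2 = 495 remainder 1
495 ÷ 2 = 247 remainder 1
247 ÷ 2 = 123 remainder 1
123 ÷ 2 = 61 remainder 1
61 ÷ 2 = 30 remainder 1
30 ÷ 2 = 15 remainder 0
15 ÷ 2 = 7 remainder 1
7 ÷ 2 = 3 remainder 1
3 ÷ 2 = 1 remainder 1
1 ÷ 2 = 0 remainder 1
Reading remainders bottom to top: 1111011111



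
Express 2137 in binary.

Using repeated division by 2:
2137 ÷ 2 = 1068 remainder 1
1068 ÷ 2 = 534 remainder 0
534 ÷ 2 = 267 remainder 0
267 ÷ 2 = 133 remainder 1
133 ÷ 2 = 66 remainder 1
66 ÷ 2 = 33 remainder 0
33 ÷ 2 = 16 remainder 1
16 ÷ 2 = 8 remainder 0
8 ÷ 2 = 4 remainder 0
4 ÷ 2 = 2 remainder 0
2 ÷ 2 = 1 remainder 0
1 ÷ 2 = 0 remainder 1
Reading remainders bottom to top: 100001011001



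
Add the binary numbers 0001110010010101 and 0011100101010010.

Add column by column from the right: bit + bit + carry-in; write the sum mod 2, carry 1 when the sum is 2 or 3.
carry:  0111000000100000
        0001110010010101
+       0011100101010010
------------------------
       00101010111100111
(the carry out of the leftmost column, 0, becomes the leading bit)
Decimal check:
  0001110010010101 = 4096 + 2048 + 1024 + 128 + 16 + 4 + 1 = 7317
  0011100101010010 = 8192 + 4096 + 2048 + 256 + 64 + 16 + 2 = 14674
  7317 + 14674 = 21991, and 00101010111100111 = 16384 + 4096 + 1024 + 256 + 128 + 64 + 32 + 4 + 2 + 1 = 21991 ✓



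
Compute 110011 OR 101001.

OR: 1 when either bit is 1
  110011
| 101001
--------
  111011
Decimal: 51 | 41 = 59



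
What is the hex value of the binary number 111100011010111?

Group into 4-bit nibbles from right:
  0111 = 7
  1000 = 8
  1101 = D
  0111 = 7
Result: 78D7



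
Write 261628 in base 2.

Using repeated division by 2:
261628 ÷ 2 = 130814 remainder 0
130814 ÷ 2 = 65407 remainder 0
65407 ÷ 2 = 32703 remainder 1
32703 ÷ 2 = 16351 remainder 1
16351 ÷ 2 = 8175 remainder 1
8175 ÷ 2 = 4087 remainder 1
4087 ÷ 2 = 2043 remainder 1
2043 ÷ 2 = 1021 remainder 1
1021 ÷ 2 = 510 remainder 1
510 ÷ 2 = 255 remainder 0
255 ÷ 2 = 127 remainder 1
127 ÷ 2 = 63 remainder 1
63 ÷ 2 = 31 remainder 1
31 ÷ 2 = 15 remainder 1
15 ÷ 2 = 7 remainder 1
7 ÷ 2 = 3 remainder 1
3 ÷ 2 = 1 remainder 1
1 ÷ 2 = 0 remainder 1
Reading remainders bottom to top: 111111110111111100



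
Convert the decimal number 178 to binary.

Using repeated division by 2:
178 ÷ 2 = 89 remainder 0
89 ÷ 2 = 44 remainder 1
44 ÷ 2 = 22 remainder 0
22 ÷ 2 = 11 remainder 0
11 ÷ 2 = 5 remainder 1
5 ÷ 2 = 2 remainder 1
2 ÷ 2 = 1 remainder 0
1 ÷ 2 = 0 remainder 1
Reading remainders bottom to top: 10110010



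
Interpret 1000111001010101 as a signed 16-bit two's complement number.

Binary: 1000111001010101
Sign bit: 1 (negative)
Invert: 0111000110101010
Add 1:  0111000110101011
Magnitude: 0111000110101011 = 16384 + 8192 + 4096 + 256 + 128 + 32 + 8 + 2 + 1 = 29099
Value: -29099



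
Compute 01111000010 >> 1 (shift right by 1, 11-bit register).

Original: 01111000010 (decimal 962)
Shift right by 1 position
Drop the 1 low bit; fill with zero on the left
Result: 00111100001 (decimal 481)
Equivalent: 962 >> 1 = 962 ÷ 2^1 = 481



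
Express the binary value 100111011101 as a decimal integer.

Sum of powers of 2 for each 1-bit:
2^0 + 2^2 + 2^3 + 2^4 + 2^6 + 2^7 + 2^8 + 2^11
= 1 + 4 + 8 + 16 + 64 + 128 + 256 + 2048
= 2525



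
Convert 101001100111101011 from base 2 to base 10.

Sum of powers of 2 for each 1-bit:
2^0 + 2^1 + 2^3 + 2^5 + 2^6 + 2^7 + 2^8 + 2^11 + 2^12 + 2^15 + 2^17
= 1 + 2 + 8 + 32 + 64 + 128 + 256 + 2048 + 4096 + 32768 + 131072
= 170475



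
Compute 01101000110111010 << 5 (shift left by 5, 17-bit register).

Original: 01101000110111010 (decimal 53690)
Shift left by 5 positions
Append 5 zeros on the right and drop the 5 high bits that overflow the 17-bit width
Result: 00011011101000000 (decimal 14144)
Equivalent: 53690 << 5 = 53690 × 2^5 = 1718080, truncated to 17 bits = 14144



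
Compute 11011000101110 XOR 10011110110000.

XOR: 1 when bits differ
  11011000101110
^ 10011110110000
----------------
  01000110011110
Decimal: 13870 ^ 10160 = 4510



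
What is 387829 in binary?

Using repeated division by 2:
387829 ÷ 2 = 193914 remainder 1
193914 ÷ 2 = 96957 remainder 0
96957 ÷ 2 = 48478 remainder 1
48478 ÷ 2 = 24239 remainder 0
24239 ÷ 2 = 12119 remainder 1
12119 ÷ 2 = 6059 remainder 1
6059 ÷ 2 = 3029 remainder 1
3029 ÷ 2 = 1514 remainder 1
1514 ÷ 2 = 757 remainder 0
757 ÷ 2 = 378 remainder 1
378 ÷ 2 = 189 remainder 0
189 ÷ 2 = 94 remainder 1
94 ÷ 2 = 47 remainder 0
47 ÷ 2 = 23 remainder 1
23 ÷ 2 = 11 remainder 1
11 ÷ 2 = 5 remainder 1
5 ÷ 2 = 2 remainder 1
2 ÷ 2 = 1 remainder 0
1 ÷ 2 = 0 remainder 1
Reading remainders bottom to top: 1011110101011110101



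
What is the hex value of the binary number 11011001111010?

Group into 4-bit nibbles from right:
  0011 = 3
  0110 = 6
  0111 = 7
  1010 = A
Result: 367A



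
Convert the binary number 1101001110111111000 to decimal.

Sum of powers of 2 for each 1-bit:
2^3 + 2^4 + 2^5 + 2^6 + 2^7 + 2^8 + 2^10 + 2^11 + 2^12 + 2^15 + 2^17 + 2^18
= 8 + 16 + 32 + 64 + 128 + 256 + 1024 + 2048 + 4096 + 32768 + 131072 + 262144
= 433656



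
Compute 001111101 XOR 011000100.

XOR: 1 when bits differ
  001111101
^ 011000100
-----------
  010111001
Decimal: 125 ^ 196 = 185



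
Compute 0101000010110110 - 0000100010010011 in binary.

Method 1 - Direct subtraction (column by column from the right: bit − bit − borrow-in; if negative, add 2 and borrow 1 from the next column):
borrow: 0001000000000110
        0101000010110110
-       0000100010010011
------------------------
        0100100000100011

Method 2 - Add two's complement:
Two's complement of 0000100010010011: invert → 1111011101101100, add 1 → 1111011101101101
  0101000010110110
+ 1111011101101101
------------------
 10100100000100011  (end carry out of the top bit = 1)
Discarding the end carry: 0100100000100011
Decimal check:
  0101000010110110 = 16384 + 4096 + 128 + 32 + 16 + 4 + 2 = 20662
  0000100010010011 = 2048 + 128 + 16 + 2 + 1 = 2195
  20662 - 2195 = 18467, and 0100100000100011 = 16384 + 2048 + 32 + 2 + 1 = 18467 ✓



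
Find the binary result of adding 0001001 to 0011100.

Add column by column from the right: bit + bit + carry-in; write the sum mod 2, carry 1 when the sum is 2 or 3.
carry:  0110000
        0001001
+       0011100
---------------
       00100101
(the carry out of the leftmost column, 0, becomes the leading bit)
Decimal check:
  0001001 = 8 + 1 = 9
  0011100 = 16 + 8 + 4 = 28
  9 + 28 = 37, and 00100101 = 32 + 4 + 1 = 37 ✓



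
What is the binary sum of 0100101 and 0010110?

Add column by column from the right: bit + bit + carry-in; write the sum mod 2, carry 1 when the sum is 2 or 3.
carry:  0001000
        0100101
+       0010110
---------------
       00111011
(the carry out of the leftmost column, 0, becomes the leading bit)
Decimal check:
  0100101 = 32 + 4 + 1 = 37
  0010110 = 16 + 4 + 2 = 22
  37 + 22 = 59, and 00111011 = 32 + 16 + 8 + 2 + 1 = 59 ✓



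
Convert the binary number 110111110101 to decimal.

Sum of powers of 2 for each 1-bit:
2^0 + 2^2 + 2^4 + 2^5 + 2^6 + 2^7 + 2^8 + 2^10 + 2^11
= 1 + 4 + 16 + 32 + 64 + 128 + 256 + 1024 + 2048
= 3573



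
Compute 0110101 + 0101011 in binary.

Add column by column from the right: bit + bit + carry-in; write the sum mod 2, carry 1 when the sum is 2 or 3.
carry:  1111110
        0110101
+       0101011
---------------
       01100000
(the carry out of the leftmost column, 0, becomes the leading bit)
Decimal check:
  0110101 = 32 + 16 + 4 + 1 = 53
  0101011 = 32 + 8 + 2 + 1 = 43
  53 + 43 = 96, and 01100000 = 64 + 32 = 96 ✓



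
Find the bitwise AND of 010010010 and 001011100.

AND: 1 only when both bits are 1
  010010010
& 001011100
-----------
  000010000
Decimal: 146 & 92 = 16



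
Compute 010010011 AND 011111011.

AND: 1 only when both bits are 1
  010010011
& 011111011
-----------
  010010011
Decimal: 147 & 251 = 147



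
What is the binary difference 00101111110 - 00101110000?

Method 1 - Direct subtraction (column by column from the right: bit − bit − borrow-in; if negative, add 2 and borrow 1 from the next column):
borrow: 00000000000
        00101111110
-       00101110000
-------------------
        00000001110

Method 2 - Add two's complement:
Two's complement of 00101110000: invert → 11010001111, add 1 → 11010010000
  00101111110
+ 11010010000
-------------
 100000001110  (end carry out of the top bit = 1)
Discarding the end carry: 00000001110
Decimal check:
  00101111110 = 256 + 64 + 32 + 16 + 8 + 4 + 2 = 382
  00101110000 = 256 + 64 + 32 + 16 = 368
  382 - 368 = 14, and 00000001110 = 8 + 4 + 2 = 14 ✓



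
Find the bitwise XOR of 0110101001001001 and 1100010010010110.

XOR: 1 when bits differ
  0110101001001001
^ 1100010010010110
------------------
  1010111011011111
Decimal: 27209 ^ 50326 = 44767



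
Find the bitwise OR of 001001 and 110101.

OR: 1 when either bit is 1
  001001
| 110101
--------
  111101
Decimal: 9 | 53 = 61



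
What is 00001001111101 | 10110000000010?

OR: 1 when either bit is 1
  00001001111101
| 10110000000010
----------------
  10111001111111
Decimal: 637 | 11266 = 11903



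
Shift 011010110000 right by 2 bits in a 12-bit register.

Original: 011010110000 (decimal 1712)
Shift right by 2 positions
Drop the 2 low bits; fill with zeros on the left
Result: 000110101100 (decimal 428)
Equivalent: 1712 >> 2 = 1712 ÷ 2^2 = 428



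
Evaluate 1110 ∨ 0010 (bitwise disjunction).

OR: 1 when either bit is 1
  1110
| 0010
------
  1110
Decimal: 14 | 2 = 14



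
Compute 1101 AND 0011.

AND: 1 only when both bits are 1
  1101
& 0011
------
  0001
Decimal: 13 & 3 = 1



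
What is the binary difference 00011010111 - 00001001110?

Method 1 - Direct subtraction (column by column from the right: bit − bit − borrow-in; if negative, add 2 and borrow 1 from the next column):
borrow: 00000010000
        00011010111
-       00001001110
-------------------
        00010001001

Method 2 - Add two's complement:
Two's complement of 00001001110: invert → 11110110001, add 1 → 11110110010
  00011010111
+ 11110110010
-------------
 100010001001  (end carry out of the top bit = 1)
Discarding the end carry: 00010001001
Decimal check:
  00011010111 = 128 + 64 + 16 + 4 + 2 + 1 = 215
  00001001110 = 64 + 8 + 4 + 2 = 78
  215 - 78 = 137, and 00010001001 = 128 + 8 + 1 = 137 ✓



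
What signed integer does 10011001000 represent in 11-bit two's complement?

Binary: 10011001000
Sign bit: 1 (negative)
Invert: 01100110111
Add 1:  01100111000
Magnitude: 01100111000 = 512 + 256 + 32 + 16 + 8 = 824
Value: -824



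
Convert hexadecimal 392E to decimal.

Expand by place value (powers of 16):
Digit values: E = 14
392E = 3 × 16^3 + 9 × 16^2 + 2 × 16^1 + 14 × 16^0
= 3 × 4096 + 9 × 256 + 2 × 16 + 14 × 1
= 12288 + 2304 + 32 + 14
= 14638

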